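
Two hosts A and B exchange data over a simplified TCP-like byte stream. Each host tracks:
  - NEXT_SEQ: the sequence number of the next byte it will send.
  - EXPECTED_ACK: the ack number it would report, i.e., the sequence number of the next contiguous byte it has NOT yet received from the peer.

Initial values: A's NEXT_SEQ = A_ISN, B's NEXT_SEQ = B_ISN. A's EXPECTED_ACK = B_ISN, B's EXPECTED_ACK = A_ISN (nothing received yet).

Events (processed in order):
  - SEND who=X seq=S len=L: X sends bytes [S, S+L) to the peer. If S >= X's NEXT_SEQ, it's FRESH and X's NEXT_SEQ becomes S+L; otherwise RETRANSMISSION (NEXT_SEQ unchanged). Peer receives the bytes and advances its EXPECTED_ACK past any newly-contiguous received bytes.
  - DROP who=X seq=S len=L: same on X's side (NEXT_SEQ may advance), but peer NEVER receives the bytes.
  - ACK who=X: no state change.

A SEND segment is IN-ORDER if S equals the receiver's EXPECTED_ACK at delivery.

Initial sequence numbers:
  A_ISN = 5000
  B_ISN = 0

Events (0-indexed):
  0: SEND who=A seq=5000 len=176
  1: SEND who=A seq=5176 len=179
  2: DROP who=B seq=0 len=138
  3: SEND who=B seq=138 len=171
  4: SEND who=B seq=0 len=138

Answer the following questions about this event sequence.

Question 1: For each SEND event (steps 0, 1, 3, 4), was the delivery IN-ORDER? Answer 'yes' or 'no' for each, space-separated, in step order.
Answer: yes yes no yes

Derivation:
Step 0: SEND seq=5000 -> in-order
Step 1: SEND seq=5176 -> in-order
Step 3: SEND seq=138 -> out-of-order
Step 4: SEND seq=0 -> in-order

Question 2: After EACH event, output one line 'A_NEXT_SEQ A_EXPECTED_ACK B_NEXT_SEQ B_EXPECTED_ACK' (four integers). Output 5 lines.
5176 0 0 5176
5355 0 0 5355
5355 0 138 5355
5355 0 309 5355
5355 309 309 5355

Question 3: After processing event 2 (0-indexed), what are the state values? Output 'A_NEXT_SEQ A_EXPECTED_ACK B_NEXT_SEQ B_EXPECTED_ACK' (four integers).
After event 0: A_seq=5176 A_ack=0 B_seq=0 B_ack=5176
After event 1: A_seq=5355 A_ack=0 B_seq=0 B_ack=5355
After event 2: A_seq=5355 A_ack=0 B_seq=138 B_ack=5355

5355 0 138 5355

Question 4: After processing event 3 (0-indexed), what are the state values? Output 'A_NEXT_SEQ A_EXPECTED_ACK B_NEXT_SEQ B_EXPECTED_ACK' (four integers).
After event 0: A_seq=5176 A_ack=0 B_seq=0 B_ack=5176
After event 1: A_seq=5355 A_ack=0 B_seq=0 B_ack=5355
After event 2: A_seq=5355 A_ack=0 B_seq=138 B_ack=5355
After event 3: A_seq=5355 A_ack=0 B_seq=309 B_ack=5355

5355 0 309 5355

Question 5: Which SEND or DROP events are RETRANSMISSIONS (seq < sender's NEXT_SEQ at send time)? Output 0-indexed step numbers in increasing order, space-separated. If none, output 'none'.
Step 0: SEND seq=5000 -> fresh
Step 1: SEND seq=5176 -> fresh
Step 2: DROP seq=0 -> fresh
Step 3: SEND seq=138 -> fresh
Step 4: SEND seq=0 -> retransmit

Answer: 4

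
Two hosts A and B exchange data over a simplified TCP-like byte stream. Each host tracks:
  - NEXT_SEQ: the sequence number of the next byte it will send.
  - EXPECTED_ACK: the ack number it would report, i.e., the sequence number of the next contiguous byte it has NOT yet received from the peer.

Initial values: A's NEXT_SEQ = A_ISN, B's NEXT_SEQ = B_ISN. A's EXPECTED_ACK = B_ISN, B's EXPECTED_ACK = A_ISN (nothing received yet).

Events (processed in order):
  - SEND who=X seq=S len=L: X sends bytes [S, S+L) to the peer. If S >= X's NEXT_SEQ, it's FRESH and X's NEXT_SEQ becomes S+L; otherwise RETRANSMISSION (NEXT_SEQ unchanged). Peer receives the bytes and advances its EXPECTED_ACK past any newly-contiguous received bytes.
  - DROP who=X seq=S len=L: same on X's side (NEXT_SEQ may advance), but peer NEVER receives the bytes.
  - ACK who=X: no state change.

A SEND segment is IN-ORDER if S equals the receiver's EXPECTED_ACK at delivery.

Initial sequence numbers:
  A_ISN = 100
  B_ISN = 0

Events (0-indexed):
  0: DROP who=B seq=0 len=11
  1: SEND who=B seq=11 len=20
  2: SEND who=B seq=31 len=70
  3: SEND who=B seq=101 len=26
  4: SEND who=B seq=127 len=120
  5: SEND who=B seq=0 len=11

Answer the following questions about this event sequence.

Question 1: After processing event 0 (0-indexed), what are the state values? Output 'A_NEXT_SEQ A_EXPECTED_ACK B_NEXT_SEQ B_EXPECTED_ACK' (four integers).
After event 0: A_seq=100 A_ack=0 B_seq=11 B_ack=100

100 0 11 100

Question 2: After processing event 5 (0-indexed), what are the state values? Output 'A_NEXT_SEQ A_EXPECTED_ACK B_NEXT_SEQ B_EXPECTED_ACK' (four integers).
After event 0: A_seq=100 A_ack=0 B_seq=11 B_ack=100
After event 1: A_seq=100 A_ack=0 B_seq=31 B_ack=100
After event 2: A_seq=100 A_ack=0 B_seq=101 B_ack=100
After event 3: A_seq=100 A_ack=0 B_seq=127 B_ack=100
After event 4: A_seq=100 A_ack=0 B_seq=247 B_ack=100
After event 5: A_seq=100 A_ack=247 B_seq=247 B_ack=100

100 247 247 100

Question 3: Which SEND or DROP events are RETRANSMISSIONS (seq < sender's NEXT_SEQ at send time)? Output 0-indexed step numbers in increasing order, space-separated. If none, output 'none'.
Step 0: DROP seq=0 -> fresh
Step 1: SEND seq=11 -> fresh
Step 2: SEND seq=31 -> fresh
Step 3: SEND seq=101 -> fresh
Step 4: SEND seq=127 -> fresh
Step 5: SEND seq=0 -> retransmit

Answer: 5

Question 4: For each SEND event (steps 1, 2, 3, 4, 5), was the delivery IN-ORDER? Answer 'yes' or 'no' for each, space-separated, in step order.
Step 1: SEND seq=11 -> out-of-order
Step 2: SEND seq=31 -> out-of-order
Step 3: SEND seq=101 -> out-of-order
Step 4: SEND seq=127 -> out-of-order
Step 5: SEND seq=0 -> in-order

Answer: no no no no yes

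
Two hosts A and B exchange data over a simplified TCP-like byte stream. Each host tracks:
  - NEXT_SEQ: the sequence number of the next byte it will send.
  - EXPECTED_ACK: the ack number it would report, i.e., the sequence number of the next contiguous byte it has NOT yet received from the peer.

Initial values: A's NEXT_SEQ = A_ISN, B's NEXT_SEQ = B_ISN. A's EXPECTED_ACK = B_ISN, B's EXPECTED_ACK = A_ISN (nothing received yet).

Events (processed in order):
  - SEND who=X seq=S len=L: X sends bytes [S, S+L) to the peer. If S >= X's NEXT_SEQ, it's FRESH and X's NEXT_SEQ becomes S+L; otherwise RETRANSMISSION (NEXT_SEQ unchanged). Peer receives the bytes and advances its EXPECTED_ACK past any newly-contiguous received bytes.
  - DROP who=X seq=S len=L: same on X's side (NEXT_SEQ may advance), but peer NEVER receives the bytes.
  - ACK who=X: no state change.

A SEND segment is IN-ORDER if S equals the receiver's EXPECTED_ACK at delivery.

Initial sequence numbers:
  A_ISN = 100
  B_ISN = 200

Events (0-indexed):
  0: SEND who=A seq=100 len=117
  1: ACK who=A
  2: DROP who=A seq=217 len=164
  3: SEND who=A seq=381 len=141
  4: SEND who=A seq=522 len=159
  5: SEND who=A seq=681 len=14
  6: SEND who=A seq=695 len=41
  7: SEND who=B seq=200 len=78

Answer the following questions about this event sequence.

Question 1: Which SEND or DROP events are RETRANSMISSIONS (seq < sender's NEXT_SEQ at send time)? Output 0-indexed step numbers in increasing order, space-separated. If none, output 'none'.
Answer: none

Derivation:
Step 0: SEND seq=100 -> fresh
Step 2: DROP seq=217 -> fresh
Step 3: SEND seq=381 -> fresh
Step 4: SEND seq=522 -> fresh
Step 5: SEND seq=681 -> fresh
Step 6: SEND seq=695 -> fresh
Step 7: SEND seq=200 -> fresh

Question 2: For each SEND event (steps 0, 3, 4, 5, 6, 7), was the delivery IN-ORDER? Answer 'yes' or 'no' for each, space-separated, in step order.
Step 0: SEND seq=100 -> in-order
Step 3: SEND seq=381 -> out-of-order
Step 4: SEND seq=522 -> out-of-order
Step 5: SEND seq=681 -> out-of-order
Step 6: SEND seq=695 -> out-of-order
Step 7: SEND seq=200 -> in-order

Answer: yes no no no no yes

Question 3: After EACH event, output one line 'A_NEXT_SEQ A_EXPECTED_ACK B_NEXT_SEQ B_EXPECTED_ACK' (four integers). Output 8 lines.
217 200 200 217
217 200 200 217
381 200 200 217
522 200 200 217
681 200 200 217
695 200 200 217
736 200 200 217
736 278 278 217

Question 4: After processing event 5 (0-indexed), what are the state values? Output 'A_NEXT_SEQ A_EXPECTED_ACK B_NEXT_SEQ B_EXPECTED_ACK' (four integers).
After event 0: A_seq=217 A_ack=200 B_seq=200 B_ack=217
After event 1: A_seq=217 A_ack=200 B_seq=200 B_ack=217
After event 2: A_seq=381 A_ack=200 B_seq=200 B_ack=217
After event 3: A_seq=522 A_ack=200 B_seq=200 B_ack=217
After event 4: A_seq=681 A_ack=200 B_seq=200 B_ack=217
After event 5: A_seq=695 A_ack=200 B_seq=200 B_ack=217

695 200 200 217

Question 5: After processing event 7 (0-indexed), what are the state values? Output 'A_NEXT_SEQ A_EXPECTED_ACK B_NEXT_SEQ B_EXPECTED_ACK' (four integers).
After event 0: A_seq=217 A_ack=200 B_seq=200 B_ack=217
After event 1: A_seq=217 A_ack=200 B_seq=200 B_ack=217
After event 2: A_seq=381 A_ack=200 B_seq=200 B_ack=217
After event 3: A_seq=522 A_ack=200 B_seq=200 B_ack=217
After event 4: A_seq=681 A_ack=200 B_seq=200 B_ack=217
After event 5: A_seq=695 A_ack=200 B_seq=200 B_ack=217
After event 6: A_seq=736 A_ack=200 B_seq=200 B_ack=217
After event 7: A_seq=736 A_ack=278 B_seq=278 B_ack=217

736 278 278 217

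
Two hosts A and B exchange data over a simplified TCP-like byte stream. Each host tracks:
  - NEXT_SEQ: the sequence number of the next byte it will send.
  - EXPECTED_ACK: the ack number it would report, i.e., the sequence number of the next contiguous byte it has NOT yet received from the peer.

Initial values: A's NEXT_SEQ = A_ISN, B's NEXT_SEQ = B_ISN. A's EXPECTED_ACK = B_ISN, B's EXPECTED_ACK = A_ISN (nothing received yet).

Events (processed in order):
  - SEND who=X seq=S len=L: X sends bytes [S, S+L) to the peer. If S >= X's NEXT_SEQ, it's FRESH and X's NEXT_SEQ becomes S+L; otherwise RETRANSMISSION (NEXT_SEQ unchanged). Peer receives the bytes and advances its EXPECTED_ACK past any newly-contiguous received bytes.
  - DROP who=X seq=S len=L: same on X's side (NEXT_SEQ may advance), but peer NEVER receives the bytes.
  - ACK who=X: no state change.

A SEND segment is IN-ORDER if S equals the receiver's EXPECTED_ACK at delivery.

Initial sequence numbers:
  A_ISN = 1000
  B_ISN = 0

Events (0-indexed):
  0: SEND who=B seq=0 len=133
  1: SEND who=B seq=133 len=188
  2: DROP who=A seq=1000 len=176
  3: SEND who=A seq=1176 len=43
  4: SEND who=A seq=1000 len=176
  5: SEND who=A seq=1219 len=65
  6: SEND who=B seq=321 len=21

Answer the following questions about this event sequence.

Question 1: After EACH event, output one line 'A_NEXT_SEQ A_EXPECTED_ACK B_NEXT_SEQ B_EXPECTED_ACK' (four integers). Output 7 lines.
1000 133 133 1000
1000 321 321 1000
1176 321 321 1000
1219 321 321 1000
1219 321 321 1219
1284 321 321 1284
1284 342 342 1284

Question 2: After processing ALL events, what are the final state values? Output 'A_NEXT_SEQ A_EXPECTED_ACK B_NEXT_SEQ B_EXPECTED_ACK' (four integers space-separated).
Answer: 1284 342 342 1284

Derivation:
After event 0: A_seq=1000 A_ack=133 B_seq=133 B_ack=1000
After event 1: A_seq=1000 A_ack=321 B_seq=321 B_ack=1000
After event 2: A_seq=1176 A_ack=321 B_seq=321 B_ack=1000
After event 3: A_seq=1219 A_ack=321 B_seq=321 B_ack=1000
After event 4: A_seq=1219 A_ack=321 B_seq=321 B_ack=1219
After event 5: A_seq=1284 A_ack=321 B_seq=321 B_ack=1284
After event 6: A_seq=1284 A_ack=342 B_seq=342 B_ack=1284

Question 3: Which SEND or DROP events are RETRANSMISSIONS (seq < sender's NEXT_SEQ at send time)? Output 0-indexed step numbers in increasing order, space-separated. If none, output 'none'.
Step 0: SEND seq=0 -> fresh
Step 1: SEND seq=133 -> fresh
Step 2: DROP seq=1000 -> fresh
Step 3: SEND seq=1176 -> fresh
Step 4: SEND seq=1000 -> retransmit
Step 5: SEND seq=1219 -> fresh
Step 6: SEND seq=321 -> fresh

Answer: 4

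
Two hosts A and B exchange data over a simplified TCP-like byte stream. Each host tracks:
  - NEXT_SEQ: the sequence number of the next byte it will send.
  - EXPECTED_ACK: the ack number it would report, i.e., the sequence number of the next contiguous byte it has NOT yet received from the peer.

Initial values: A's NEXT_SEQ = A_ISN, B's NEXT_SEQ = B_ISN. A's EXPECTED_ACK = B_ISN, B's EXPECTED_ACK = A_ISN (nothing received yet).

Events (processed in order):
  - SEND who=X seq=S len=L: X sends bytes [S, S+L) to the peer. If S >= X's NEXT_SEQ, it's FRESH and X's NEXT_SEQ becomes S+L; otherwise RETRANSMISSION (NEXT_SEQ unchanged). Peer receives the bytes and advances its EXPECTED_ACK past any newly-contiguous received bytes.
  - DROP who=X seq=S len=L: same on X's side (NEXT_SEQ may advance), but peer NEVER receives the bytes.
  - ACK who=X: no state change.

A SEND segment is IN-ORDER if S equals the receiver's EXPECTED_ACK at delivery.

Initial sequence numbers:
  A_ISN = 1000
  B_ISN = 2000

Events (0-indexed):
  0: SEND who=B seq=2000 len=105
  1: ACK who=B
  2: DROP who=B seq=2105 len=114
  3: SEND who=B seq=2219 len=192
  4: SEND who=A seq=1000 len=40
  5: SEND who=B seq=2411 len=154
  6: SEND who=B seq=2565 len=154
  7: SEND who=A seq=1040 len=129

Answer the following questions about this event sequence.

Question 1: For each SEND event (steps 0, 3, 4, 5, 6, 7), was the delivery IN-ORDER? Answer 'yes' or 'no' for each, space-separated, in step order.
Step 0: SEND seq=2000 -> in-order
Step 3: SEND seq=2219 -> out-of-order
Step 4: SEND seq=1000 -> in-order
Step 5: SEND seq=2411 -> out-of-order
Step 6: SEND seq=2565 -> out-of-order
Step 7: SEND seq=1040 -> in-order

Answer: yes no yes no no yes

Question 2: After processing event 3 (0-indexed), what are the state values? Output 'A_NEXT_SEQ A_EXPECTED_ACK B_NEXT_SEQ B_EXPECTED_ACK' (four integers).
After event 0: A_seq=1000 A_ack=2105 B_seq=2105 B_ack=1000
After event 1: A_seq=1000 A_ack=2105 B_seq=2105 B_ack=1000
After event 2: A_seq=1000 A_ack=2105 B_seq=2219 B_ack=1000
After event 3: A_seq=1000 A_ack=2105 B_seq=2411 B_ack=1000

1000 2105 2411 1000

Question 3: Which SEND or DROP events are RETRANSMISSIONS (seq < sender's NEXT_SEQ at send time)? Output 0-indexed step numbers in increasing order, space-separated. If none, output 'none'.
Step 0: SEND seq=2000 -> fresh
Step 2: DROP seq=2105 -> fresh
Step 3: SEND seq=2219 -> fresh
Step 4: SEND seq=1000 -> fresh
Step 5: SEND seq=2411 -> fresh
Step 6: SEND seq=2565 -> fresh
Step 7: SEND seq=1040 -> fresh

Answer: none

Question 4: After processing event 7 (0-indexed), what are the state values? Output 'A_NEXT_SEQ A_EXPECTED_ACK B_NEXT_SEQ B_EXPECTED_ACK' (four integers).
After event 0: A_seq=1000 A_ack=2105 B_seq=2105 B_ack=1000
After event 1: A_seq=1000 A_ack=2105 B_seq=2105 B_ack=1000
After event 2: A_seq=1000 A_ack=2105 B_seq=2219 B_ack=1000
After event 3: A_seq=1000 A_ack=2105 B_seq=2411 B_ack=1000
After event 4: A_seq=1040 A_ack=2105 B_seq=2411 B_ack=1040
After event 5: A_seq=1040 A_ack=2105 B_seq=2565 B_ack=1040
After event 6: A_seq=1040 A_ack=2105 B_seq=2719 B_ack=1040
After event 7: A_seq=1169 A_ack=2105 B_seq=2719 B_ack=1169

1169 2105 2719 1169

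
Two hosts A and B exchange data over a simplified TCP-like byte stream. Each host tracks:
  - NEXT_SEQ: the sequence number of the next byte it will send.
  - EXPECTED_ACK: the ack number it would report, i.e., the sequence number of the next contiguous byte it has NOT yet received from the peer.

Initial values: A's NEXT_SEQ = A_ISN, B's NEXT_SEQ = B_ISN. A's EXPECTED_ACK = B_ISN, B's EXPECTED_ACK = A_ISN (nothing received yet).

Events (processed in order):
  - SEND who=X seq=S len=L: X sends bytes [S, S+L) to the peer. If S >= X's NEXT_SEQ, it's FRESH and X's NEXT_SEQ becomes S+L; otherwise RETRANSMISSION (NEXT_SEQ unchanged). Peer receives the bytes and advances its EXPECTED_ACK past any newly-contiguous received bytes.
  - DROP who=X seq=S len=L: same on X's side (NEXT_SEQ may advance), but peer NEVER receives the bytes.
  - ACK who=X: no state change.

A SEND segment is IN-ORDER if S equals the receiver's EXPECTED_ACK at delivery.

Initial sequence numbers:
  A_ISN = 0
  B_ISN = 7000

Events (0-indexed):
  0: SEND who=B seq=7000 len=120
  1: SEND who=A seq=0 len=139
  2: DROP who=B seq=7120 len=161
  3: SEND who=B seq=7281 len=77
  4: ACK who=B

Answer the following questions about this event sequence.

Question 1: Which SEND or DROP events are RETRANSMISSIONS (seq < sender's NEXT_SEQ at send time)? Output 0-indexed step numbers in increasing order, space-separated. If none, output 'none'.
Answer: none

Derivation:
Step 0: SEND seq=7000 -> fresh
Step 1: SEND seq=0 -> fresh
Step 2: DROP seq=7120 -> fresh
Step 3: SEND seq=7281 -> fresh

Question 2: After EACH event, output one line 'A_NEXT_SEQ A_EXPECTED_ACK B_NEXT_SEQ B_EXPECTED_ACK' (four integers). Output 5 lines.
0 7120 7120 0
139 7120 7120 139
139 7120 7281 139
139 7120 7358 139
139 7120 7358 139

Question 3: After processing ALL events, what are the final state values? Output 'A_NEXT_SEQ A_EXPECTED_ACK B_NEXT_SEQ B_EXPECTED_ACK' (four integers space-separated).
Answer: 139 7120 7358 139

Derivation:
After event 0: A_seq=0 A_ack=7120 B_seq=7120 B_ack=0
After event 1: A_seq=139 A_ack=7120 B_seq=7120 B_ack=139
After event 2: A_seq=139 A_ack=7120 B_seq=7281 B_ack=139
After event 3: A_seq=139 A_ack=7120 B_seq=7358 B_ack=139
After event 4: A_seq=139 A_ack=7120 B_seq=7358 B_ack=139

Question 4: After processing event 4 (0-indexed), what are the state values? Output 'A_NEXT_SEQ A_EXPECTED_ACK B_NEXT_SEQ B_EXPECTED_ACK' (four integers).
After event 0: A_seq=0 A_ack=7120 B_seq=7120 B_ack=0
After event 1: A_seq=139 A_ack=7120 B_seq=7120 B_ack=139
After event 2: A_seq=139 A_ack=7120 B_seq=7281 B_ack=139
After event 3: A_seq=139 A_ack=7120 B_seq=7358 B_ack=139
After event 4: A_seq=139 A_ack=7120 B_seq=7358 B_ack=139

139 7120 7358 139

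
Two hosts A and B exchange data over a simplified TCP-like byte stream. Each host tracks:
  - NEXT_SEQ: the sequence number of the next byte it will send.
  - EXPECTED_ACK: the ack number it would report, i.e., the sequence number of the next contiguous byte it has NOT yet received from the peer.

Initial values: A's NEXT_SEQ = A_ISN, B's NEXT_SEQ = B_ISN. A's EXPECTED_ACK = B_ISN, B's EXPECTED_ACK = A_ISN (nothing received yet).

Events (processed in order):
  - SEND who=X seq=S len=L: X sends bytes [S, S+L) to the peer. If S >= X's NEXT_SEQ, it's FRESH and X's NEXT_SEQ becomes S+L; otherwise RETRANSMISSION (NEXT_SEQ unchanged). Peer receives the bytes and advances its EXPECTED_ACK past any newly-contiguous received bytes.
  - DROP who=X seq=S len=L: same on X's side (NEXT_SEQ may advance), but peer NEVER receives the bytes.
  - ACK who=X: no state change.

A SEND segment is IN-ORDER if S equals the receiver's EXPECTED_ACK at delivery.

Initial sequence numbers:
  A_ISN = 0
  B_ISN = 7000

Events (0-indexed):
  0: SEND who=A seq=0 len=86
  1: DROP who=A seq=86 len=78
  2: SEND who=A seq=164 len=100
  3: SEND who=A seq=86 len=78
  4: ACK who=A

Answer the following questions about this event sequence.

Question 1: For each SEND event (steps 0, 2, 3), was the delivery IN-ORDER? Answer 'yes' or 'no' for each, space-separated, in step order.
Step 0: SEND seq=0 -> in-order
Step 2: SEND seq=164 -> out-of-order
Step 3: SEND seq=86 -> in-order

Answer: yes no yes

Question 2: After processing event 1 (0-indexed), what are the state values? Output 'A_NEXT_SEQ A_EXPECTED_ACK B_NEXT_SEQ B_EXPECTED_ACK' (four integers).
After event 0: A_seq=86 A_ack=7000 B_seq=7000 B_ack=86
After event 1: A_seq=164 A_ack=7000 B_seq=7000 B_ack=86

164 7000 7000 86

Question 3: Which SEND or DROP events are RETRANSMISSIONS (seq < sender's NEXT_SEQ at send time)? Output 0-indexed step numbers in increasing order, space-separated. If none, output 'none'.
Step 0: SEND seq=0 -> fresh
Step 1: DROP seq=86 -> fresh
Step 2: SEND seq=164 -> fresh
Step 3: SEND seq=86 -> retransmit

Answer: 3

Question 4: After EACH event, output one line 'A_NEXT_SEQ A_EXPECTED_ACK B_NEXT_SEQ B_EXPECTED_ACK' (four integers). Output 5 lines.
86 7000 7000 86
164 7000 7000 86
264 7000 7000 86
264 7000 7000 264
264 7000 7000 264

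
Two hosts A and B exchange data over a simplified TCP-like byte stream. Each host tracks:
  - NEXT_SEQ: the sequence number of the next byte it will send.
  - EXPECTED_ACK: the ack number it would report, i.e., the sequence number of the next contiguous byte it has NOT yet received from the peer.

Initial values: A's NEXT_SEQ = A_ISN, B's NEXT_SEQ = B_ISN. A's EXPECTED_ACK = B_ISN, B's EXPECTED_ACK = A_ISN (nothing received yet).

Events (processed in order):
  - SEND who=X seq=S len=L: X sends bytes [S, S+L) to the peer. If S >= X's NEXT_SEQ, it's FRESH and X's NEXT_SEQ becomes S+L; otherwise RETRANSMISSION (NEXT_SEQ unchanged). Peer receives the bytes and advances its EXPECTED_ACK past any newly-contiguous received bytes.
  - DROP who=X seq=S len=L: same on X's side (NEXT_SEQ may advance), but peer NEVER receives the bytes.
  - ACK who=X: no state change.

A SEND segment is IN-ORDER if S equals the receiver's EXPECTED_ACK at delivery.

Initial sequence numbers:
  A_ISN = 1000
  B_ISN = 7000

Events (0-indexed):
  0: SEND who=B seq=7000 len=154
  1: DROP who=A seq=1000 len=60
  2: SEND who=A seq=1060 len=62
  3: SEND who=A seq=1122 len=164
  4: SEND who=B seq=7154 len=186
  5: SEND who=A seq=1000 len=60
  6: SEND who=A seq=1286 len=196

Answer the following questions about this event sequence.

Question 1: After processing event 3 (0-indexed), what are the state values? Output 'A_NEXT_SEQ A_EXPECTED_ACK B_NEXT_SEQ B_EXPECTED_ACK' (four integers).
After event 0: A_seq=1000 A_ack=7154 B_seq=7154 B_ack=1000
After event 1: A_seq=1060 A_ack=7154 B_seq=7154 B_ack=1000
After event 2: A_seq=1122 A_ack=7154 B_seq=7154 B_ack=1000
After event 3: A_seq=1286 A_ack=7154 B_seq=7154 B_ack=1000

1286 7154 7154 1000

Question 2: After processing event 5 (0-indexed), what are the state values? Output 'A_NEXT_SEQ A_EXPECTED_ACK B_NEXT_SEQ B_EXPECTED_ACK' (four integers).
After event 0: A_seq=1000 A_ack=7154 B_seq=7154 B_ack=1000
After event 1: A_seq=1060 A_ack=7154 B_seq=7154 B_ack=1000
After event 2: A_seq=1122 A_ack=7154 B_seq=7154 B_ack=1000
After event 3: A_seq=1286 A_ack=7154 B_seq=7154 B_ack=1000
After event 4: A_seq=1286 A_ack=7340 B_seq=7340 B_ack=1000
After event 5: A_seq=1286 A_ack=7340 B_seq=7340 B_ack=1286

1286 7340 7340 1286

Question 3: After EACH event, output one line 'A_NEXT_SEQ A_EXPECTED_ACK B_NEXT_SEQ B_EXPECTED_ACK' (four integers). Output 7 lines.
1000 7154 7154 1000
1060 7154 7154 1000
1122 7154 7154 1000
1286 7154 7154 1000
1286 7340 7340 1000
1286 7340 7340 1286
1482 7340 7340 1482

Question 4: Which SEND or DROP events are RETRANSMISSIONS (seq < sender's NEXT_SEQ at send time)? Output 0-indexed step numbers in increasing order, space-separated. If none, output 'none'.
Step 0: SEND seq=7000 -> fresh
Step 1: DROP seq=1000 -> fresh
Step 2: SEND seq=1060 -> fresh
Step 3: SEND seq=1122 -> fresh
Step 4: SEND seq=7154 -> fresh
Step 5: SEND seq=1000 -> retransmit
Step 6: SEND seq=1286 -> fresh

Answer: 5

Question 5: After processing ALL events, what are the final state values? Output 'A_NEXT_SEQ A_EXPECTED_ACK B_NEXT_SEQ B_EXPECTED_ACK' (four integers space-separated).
After event 0: A_seq=1000 A_ack=7154 B_seq=7154 B_ack=1000
After event 1: A_seq=1060 A_ack=7154 B_seq=7154 B_ack=1000
After event 2: A_seq=1122 A_ack=7154 B_seq=7154 B_ack=1000
After event 3: A_seq=1286 A_ack=7154 B_seq=7154 B_ack=1000
After event 4: A_seq=1286 A_ack=7340 B_seq=7340 B_ack=1000
After event 5: A_seq=1286 A_ack=7340 B_seq=7340 B_ack=1286
After event 6: A_seq=1482 A_ack=7340 B_seq=7340 B_ack=1482

Answer: 1482 7340 7340 1482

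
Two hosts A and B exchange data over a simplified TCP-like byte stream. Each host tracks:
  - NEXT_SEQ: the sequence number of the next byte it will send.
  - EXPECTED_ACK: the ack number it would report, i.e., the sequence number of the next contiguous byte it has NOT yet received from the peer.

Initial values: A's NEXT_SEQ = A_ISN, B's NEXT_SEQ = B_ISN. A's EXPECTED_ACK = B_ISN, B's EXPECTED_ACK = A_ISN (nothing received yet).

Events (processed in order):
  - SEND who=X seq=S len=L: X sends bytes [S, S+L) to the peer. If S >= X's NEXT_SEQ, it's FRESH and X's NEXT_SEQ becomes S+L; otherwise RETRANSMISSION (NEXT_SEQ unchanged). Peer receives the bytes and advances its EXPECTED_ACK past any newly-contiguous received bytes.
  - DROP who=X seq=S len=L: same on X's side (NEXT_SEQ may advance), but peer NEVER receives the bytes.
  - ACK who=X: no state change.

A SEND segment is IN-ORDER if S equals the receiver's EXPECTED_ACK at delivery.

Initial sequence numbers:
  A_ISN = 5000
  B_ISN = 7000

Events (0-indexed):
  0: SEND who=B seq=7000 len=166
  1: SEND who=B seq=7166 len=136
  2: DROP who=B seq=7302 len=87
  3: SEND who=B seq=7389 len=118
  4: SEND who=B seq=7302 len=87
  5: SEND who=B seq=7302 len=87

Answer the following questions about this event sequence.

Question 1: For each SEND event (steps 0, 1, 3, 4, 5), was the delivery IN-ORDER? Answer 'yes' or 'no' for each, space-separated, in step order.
Step 0: SEND seq=7000 -> in-order
Step 1: SEND seq=7166 -> in-order
Step 3: SEND seq=7389 -> out-of-order
Step 4: SEND seq=7302 -> in-order
Step 5: SEND seq=7302 -> out-of-order

Answer: yes yes no yes no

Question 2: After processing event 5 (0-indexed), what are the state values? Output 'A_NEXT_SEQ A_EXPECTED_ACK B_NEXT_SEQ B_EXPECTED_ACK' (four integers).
After event 0: A_seq=5000 A_ack=7166 B_seq=7166 B_ack=5000
After event 1: A_seq=5000 A_ack=7302 B_seq=7302 B_ack=5000
After event 2: A_seq=5000 A_ack=7302 B_seq=7389 B_ack=5000
After event 3: A_seq=5000 A_ack=7302 B_seq=7507 B_ack=5000
After event 4: A_seq=5000 A_ack=7507 B_seq=7507 B_ack=5000
After event 5: A_seq=5000 A_ack=7507 B_seq=7507 B_ack=5000

5000 7507 7507 5000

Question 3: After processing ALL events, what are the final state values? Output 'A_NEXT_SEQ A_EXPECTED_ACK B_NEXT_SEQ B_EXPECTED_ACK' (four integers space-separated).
After event 0: A_seq=5000 A_ack=7166 B_seq=7166 B_ack=5000
After event 1: A_seq=5000 A_ack=7302 B_seq=7302 B_ack=5000
After event 2: A_seq=5000 A_ack=7302 B_seq=7389 B_ack=5000
After event 3: A_seq=5000 A_ack=7302 B_seq=7507 B_ack=5000
After event 4: A_seq=5000 A_ack=7507 B_seq=7507 B_ack=5000
After event 5: A_seq=5000 A_ack=7507 B_seq=7507 B_ack=5000

Answer: 5000 7507 7507 5000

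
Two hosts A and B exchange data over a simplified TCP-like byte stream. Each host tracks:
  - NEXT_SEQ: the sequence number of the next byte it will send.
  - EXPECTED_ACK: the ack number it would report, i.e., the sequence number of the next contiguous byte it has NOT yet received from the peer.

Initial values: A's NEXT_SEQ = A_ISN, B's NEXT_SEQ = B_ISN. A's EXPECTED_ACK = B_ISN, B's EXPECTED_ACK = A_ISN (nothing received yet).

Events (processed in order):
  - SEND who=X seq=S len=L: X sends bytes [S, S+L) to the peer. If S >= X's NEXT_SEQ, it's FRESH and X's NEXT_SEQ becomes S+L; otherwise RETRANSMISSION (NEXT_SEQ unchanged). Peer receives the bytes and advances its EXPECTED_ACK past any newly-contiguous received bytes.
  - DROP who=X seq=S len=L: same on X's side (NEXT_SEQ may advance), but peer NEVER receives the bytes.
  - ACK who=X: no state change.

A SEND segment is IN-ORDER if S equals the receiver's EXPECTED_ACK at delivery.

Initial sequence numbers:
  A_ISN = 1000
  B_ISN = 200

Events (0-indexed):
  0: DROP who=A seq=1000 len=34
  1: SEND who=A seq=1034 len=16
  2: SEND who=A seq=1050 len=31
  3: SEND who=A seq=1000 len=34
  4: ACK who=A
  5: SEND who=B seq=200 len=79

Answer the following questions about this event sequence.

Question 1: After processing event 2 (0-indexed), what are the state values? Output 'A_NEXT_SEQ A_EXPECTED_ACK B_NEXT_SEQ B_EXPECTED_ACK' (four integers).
After event 0: A_seq=1034 A_ack=200 B_seq=200 B_ack=1000
After event 1: A_seq=1050 A_ack=200 B_seq=200 B_ack=1000
After event 2: A_seq=1081 A_ack=200 B_seq=200 B_ack=1000

1081 200 200 1000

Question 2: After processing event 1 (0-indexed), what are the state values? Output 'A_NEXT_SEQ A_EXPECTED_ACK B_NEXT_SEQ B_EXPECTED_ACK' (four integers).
After event 0: A_seq=1034 A_ack=200 B_seq=200 B_ack=1000
After event 1: A_seq=1050 A_ack=200 B_seq=200 B_ack=1000

1050 200 200 1000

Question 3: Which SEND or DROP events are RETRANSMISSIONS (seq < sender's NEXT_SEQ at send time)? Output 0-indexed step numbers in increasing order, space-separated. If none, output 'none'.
Answer: 3

Derivation:
Step 0: DROP seq=1000 -> fresh
Step 1: SEND seq=1034 -> fresh
Step 2: SEND seq=1050 -> fresh
Step 3: SEND seq=1000 -> retransmit
Step 5: SEND seq=200 -> fresh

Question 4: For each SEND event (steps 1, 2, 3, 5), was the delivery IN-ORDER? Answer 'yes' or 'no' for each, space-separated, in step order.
Answer: no no yes yes

Derivation:
Step 1: SEND seq=1034 -> out-of-order
Step 2: SEND seq=1050 -> out-of-order
Step 3: SEND seq=1000 -> in-order
Step 5: SEND seq=200 -> in-order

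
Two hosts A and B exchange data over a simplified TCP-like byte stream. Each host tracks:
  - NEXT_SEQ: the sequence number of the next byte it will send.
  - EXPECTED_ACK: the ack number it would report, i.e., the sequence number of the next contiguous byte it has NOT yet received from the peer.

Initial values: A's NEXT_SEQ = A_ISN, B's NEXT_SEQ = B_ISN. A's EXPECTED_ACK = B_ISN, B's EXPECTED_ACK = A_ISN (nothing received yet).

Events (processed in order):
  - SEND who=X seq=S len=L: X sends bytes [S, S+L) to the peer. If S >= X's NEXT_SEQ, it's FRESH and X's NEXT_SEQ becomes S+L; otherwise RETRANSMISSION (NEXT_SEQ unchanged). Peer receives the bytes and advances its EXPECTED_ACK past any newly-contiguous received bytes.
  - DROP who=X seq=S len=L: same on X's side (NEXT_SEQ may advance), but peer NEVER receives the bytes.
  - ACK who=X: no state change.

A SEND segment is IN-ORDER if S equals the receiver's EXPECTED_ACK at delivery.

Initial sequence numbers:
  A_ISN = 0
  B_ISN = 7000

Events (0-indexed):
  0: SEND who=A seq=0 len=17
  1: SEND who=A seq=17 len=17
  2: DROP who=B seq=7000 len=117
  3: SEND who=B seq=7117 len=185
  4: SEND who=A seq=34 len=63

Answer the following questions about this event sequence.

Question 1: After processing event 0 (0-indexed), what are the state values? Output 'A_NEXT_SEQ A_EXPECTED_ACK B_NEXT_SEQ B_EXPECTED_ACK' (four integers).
After event 0: A_seq=17 A_ack=7000 B_seq=7000 B_ack=17

17 7000 7000 17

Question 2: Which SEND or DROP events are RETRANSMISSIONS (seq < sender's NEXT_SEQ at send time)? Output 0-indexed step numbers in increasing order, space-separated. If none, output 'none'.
Answer: none

Derivation:
Step 0: SEND seq=0 -> fresh
Step 1: SEND seq=17 -> fresh
Step 2: DROP seq=7000 -> fresh
Step 3: SEND seq=7117 -> fresh
Step 4: SEND seq=34 -> fresh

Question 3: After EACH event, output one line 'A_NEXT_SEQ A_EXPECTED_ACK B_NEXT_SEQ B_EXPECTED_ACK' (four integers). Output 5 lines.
17 7000 7000 17
34 7000 7000 34
34 7000 7117 34
34 7000 7302 34
97 7000 7302 97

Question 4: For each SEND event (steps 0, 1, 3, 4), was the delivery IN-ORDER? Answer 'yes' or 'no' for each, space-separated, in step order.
Answer: yes yes no yes

Derivation:
Step 0: SEND seq=0 -> in-order
Step 1: SEND seq=17 -> in-order
Step 3: SEND seq=7117 -> out-of-order
Step 4: SEND seq=34 -> in-order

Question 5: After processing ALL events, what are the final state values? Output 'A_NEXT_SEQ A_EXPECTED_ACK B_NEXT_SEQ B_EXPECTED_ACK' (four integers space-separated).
After event 0: A_seq=17 A_ack=7000 B_seq=7000 B_ack=17
After event 1: A_seq=34 A_ack=7000 B_seq=7000 B_ack=34
After event 2: A_seq=34 A_ack=7000 B_seq=7117 B_ack=34
After event 3: A_seq=34 A_ack=7000 B_seq=7302 B_ack=34
After event 4: A_seq=97 A_ack=7000 B_seq=7302 B_ack=97

Answer: 97 7000 7302 97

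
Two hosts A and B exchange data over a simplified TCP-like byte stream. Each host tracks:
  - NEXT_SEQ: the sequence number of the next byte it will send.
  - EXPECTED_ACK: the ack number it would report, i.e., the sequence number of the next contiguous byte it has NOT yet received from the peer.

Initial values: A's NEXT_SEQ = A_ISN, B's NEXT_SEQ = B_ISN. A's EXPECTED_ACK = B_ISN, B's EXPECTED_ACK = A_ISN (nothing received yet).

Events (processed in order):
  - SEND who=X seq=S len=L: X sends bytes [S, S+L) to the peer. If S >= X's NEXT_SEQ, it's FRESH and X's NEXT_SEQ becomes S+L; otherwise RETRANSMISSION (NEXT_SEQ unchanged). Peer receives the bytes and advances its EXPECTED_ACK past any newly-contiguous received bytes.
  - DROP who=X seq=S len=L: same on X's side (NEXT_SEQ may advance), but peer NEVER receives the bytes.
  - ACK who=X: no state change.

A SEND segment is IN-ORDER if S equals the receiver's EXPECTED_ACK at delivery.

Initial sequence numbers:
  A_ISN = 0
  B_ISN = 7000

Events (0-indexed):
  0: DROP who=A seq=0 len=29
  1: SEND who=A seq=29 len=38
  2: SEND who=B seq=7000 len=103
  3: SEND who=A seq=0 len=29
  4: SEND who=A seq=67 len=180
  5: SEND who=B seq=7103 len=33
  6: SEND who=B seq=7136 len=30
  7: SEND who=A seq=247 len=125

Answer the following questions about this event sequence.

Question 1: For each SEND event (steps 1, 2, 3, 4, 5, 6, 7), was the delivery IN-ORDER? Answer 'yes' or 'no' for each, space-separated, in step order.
Answer: no yes yes yes yes yes yes

Derivation:
Step 1: SEND seq=29 -> out-of-order
Step 2: SEND seq=7000 -> in-order
Step 3: SEND seq=0 -> in-order
Step 4: SEND seq=67 -> in-order
Step 5: SEND seq=7103 -> in-order
Step 6: SEND seq=7136 -> in-order
Step 7: SEND seq=247 -> in-order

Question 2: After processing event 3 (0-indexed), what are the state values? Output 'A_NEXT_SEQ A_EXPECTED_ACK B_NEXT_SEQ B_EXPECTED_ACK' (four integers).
After event 0: A_seq=29 A_ack=7000 B_seq=7000 B_ack=0
After event 1: A_seq=67 A_ack=7000 B_seq=7000 B_ack=0
After event 2: A_seq=67 A_ack=7103 B_seq=7103 B_ack=0
After event 3: A_seq=67 A_ack=7103 B_seq=7103 B_ack=67

67 7103 7103 67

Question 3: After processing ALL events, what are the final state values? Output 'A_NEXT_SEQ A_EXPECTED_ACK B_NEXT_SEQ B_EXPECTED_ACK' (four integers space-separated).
Answer: 372 7166 7166 372

Derivation:
After event 0: A_seq=29 A_ack=7000 B_seq=7000 B_ack=0
After event 1: A_seq=67 A_ack=7000 B_seq=7000 B_ack=0
After event 2: A_seq=67 A_ack=7103 B_seq=7103 B_ack=0
After event 3: A_seq=67 A_ack=7103 B_seq=7103 B_ack=67
After event 4: A_seq=247 A_ack=7103 B_seq=7103 B_ack=247
After event 5: A_seq=247 A_ack=7136 B_seq=7136 B_ack=247
After event 6: A_seq=247 A_ack=7166 B_seq=7166 B_ack=247
After event 7: A_seq=372 A_ack=7166 B_seq=7166 B_ack=372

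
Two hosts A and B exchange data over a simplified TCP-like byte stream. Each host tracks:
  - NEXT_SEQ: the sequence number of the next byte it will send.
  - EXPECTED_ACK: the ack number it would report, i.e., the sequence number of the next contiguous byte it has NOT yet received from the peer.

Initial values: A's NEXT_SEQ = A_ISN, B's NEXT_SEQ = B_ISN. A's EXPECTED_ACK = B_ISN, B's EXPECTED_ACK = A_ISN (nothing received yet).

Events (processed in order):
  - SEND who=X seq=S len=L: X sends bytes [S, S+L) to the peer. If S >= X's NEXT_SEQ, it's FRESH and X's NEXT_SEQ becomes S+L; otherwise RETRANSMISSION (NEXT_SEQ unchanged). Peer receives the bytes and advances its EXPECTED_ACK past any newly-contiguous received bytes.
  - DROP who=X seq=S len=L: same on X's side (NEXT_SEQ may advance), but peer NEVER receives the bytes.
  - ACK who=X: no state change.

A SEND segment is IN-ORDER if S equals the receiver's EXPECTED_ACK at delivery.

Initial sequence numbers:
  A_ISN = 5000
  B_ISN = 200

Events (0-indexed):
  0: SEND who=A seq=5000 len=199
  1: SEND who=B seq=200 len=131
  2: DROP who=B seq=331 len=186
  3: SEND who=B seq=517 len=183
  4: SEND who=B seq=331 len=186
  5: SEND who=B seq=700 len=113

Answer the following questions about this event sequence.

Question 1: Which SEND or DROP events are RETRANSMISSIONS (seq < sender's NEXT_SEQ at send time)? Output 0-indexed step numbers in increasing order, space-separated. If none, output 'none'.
Step 0: SEND seq=5000 -> fresh
Step 1: SEND seq=200 -> fresh
Step 2: DROP seq=331 -> fresh
Step 3: SEND seq=517 -> fresh
Step 4: SEND seq=331 -> retransmit
Step 5: SEND seq=700 -> fresh

Answer: 4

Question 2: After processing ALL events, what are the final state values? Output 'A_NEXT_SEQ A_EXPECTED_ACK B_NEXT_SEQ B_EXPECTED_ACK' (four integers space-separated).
After event 0: A_seq=5199 A_ack=200 B_seq=200 B_ack=5199
After event 1: A_seq=5199 A_ack=331 B_seq=331 B_ack=5199
After event 2: A_seq=5199 A_ack=331 B_seq=517 B_ack=5199
After event 3: A_seq=5199 A_ack=331 B_seq=700 B_ack=5199
After event 4: A_seq=5199 A_ack=700 B_seq=700 B_ack=5199
After event 5: A_seq=5199 A_ack=813 B_seq=813 B_ack=5199

Answer: 5199 813 813 5199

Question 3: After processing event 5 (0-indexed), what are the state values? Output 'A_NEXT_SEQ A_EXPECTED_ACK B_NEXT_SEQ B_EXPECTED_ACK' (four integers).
After event 0: A_seq=5199 A_ack=200 B_seq=200 B_ack=5199
After event 1: A_seq=5199 A_ack=331 B_seq=331 B_ack=5199
After event 2: A_seq=5199 A_ack=331 B_seq=517 B_ack=5199
After event 3: A_seq=5199 A_ack=331 B_seq=700 B_ack=5199
After event 4: A_seq=5199 A_ack=700 B_seq=700 B_ack=5199
After event 5: A_seq=5199 A_ack=813 B_seq=813 B_ack=5199

5199 813 813 5199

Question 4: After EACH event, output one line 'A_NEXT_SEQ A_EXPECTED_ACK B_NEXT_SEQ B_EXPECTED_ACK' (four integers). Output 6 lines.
5199 200 200 5199
5199 331 331 5199
5199 331 517 5199
5199 331 700 5199
5199 700 700 5199
5199 813 813 5199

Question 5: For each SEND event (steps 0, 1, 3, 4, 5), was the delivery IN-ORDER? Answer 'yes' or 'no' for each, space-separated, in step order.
Answer: yes yes no yes yes

Derivation:
Step 0: SEND seq=5000 -> in-order
Step 1: SEND seq=200 -> in-order
Step 3: SEND seq=517 -> out-of-order
Step 4: SEND seq=331 -> in-order
Step 5: SEND seq=700 -> in-order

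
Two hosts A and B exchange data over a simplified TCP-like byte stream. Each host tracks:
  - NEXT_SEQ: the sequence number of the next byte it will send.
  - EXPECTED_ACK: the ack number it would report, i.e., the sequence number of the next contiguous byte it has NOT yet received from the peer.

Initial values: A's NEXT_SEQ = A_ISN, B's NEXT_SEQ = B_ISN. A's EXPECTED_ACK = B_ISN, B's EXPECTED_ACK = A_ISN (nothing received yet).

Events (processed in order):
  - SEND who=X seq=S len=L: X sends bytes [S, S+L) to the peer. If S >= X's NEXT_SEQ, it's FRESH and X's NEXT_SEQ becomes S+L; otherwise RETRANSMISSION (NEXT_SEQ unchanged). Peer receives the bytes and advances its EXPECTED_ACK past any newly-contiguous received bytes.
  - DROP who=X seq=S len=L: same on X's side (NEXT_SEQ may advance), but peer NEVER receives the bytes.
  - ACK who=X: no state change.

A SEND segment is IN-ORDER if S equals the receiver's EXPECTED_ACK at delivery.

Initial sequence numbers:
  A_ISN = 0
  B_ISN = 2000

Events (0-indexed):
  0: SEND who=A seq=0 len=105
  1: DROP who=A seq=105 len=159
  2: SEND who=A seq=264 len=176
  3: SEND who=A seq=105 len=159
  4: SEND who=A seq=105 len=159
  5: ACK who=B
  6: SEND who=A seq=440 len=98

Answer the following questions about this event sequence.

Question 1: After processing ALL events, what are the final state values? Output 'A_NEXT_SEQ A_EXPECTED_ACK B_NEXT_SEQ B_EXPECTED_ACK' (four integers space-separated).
Answer: 538 2000 2000 538

Derivation:
After event 0: A_seq=105 A_ack=2000 B_seq=2000 B_ack=105
After event 1: A_seq=264 A_ack=2000 B_seq=2000 B_ack=105
After event 2: A_seq=440 A_ack=2000 B_seq=2000 B_ack=105
After event 3: A_seq=440 A_ack=2000 B_seq=2000 B_ack=440
After event 4: A_seq=440 A_ack=2000 B_seq=2000 B_ack=440
After event 5: A_seq=440 A_ack=2000 B_seq=2000 B_ack=440
After event 6: A_seq=538 A_ack=2000 B_seq=2000 B_ack=538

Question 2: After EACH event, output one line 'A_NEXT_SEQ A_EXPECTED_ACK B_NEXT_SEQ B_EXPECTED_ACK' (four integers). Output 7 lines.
105 2000 2000 105
264 2000 2000 105
440 2000 2000 105
440 2000 2000 440
440 2000 2000 440
440 2000 2000 440
538 2000 2000 538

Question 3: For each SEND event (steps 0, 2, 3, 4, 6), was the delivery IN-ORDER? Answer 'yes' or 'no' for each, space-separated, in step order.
Step 0: SEND seq=0 -> in-order
Step 2: SEND seq=264 -> out-of-order
Step 3: SEND seq=105 -> in-order
Step 4: SEND seq=105 -> out-of-order
Step 6: SEND seq=440 -> in-order

Answer: yes no yes no yes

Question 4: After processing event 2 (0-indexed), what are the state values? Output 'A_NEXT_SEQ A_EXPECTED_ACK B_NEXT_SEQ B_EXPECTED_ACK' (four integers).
After event 0: A_seq=105 A_ack=2000 B_seq=2000 B_ack=105
After event 1: A_seq=264 A_ack=2000 B_seq=2000 B_ack=105
After event 2: A_seq=440 A_ack=2000 B_seq=2000 B_ack=105

440 2000 2000 105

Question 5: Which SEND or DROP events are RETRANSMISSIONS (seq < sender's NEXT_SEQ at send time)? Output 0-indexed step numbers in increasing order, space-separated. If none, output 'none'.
Step 0: SEND seq=0 -> fresh
Step 1: DROP seq=105 -> fresh
Step 2: SEND seq=264 -> fresh
Step 3: SEND seq=105 -> retransmit
Step 4: SEND seq=105 -> retransmit
Step 6: SEND seq=440 -> fresh

Answer: 3 4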